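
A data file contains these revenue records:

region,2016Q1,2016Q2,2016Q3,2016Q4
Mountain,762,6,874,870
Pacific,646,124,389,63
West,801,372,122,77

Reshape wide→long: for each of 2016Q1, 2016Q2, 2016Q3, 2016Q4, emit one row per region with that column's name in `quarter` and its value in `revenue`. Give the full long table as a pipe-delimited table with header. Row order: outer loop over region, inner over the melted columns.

| region | quarter | revenue |
| Mountain | 2016Q1 | 762 |
| Mountain | 2016Q2 | 6 |
| Mountain | 2016Q3 | 874 |
| Mountain | 2016Q4 | 870 |
| Pacific | 2016Q1 | 646 |
| Pacific | 2016Q2 | 124 |
| Pacific | 2016Q3 | 389 |
| Pacific | 2016Q4 | 63 |
| West | 2016Q1 | 801 |
| West | 2016Q2 | 372 |
| West | 2016Q3 | 122 |
| West | 2016Q4 | 77 |

Each (region, column) pair becomes one row: 3 × 4 = 12 rows.
For example, (Mountain, 2016Q1) → revenue=762.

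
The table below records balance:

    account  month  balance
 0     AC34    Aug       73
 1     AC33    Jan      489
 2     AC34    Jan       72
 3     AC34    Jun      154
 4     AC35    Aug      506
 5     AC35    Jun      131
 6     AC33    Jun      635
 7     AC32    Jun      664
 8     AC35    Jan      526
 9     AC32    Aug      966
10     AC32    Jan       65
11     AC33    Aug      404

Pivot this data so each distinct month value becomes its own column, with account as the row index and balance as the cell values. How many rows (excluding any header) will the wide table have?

4

4 distinct account values → 4 rows.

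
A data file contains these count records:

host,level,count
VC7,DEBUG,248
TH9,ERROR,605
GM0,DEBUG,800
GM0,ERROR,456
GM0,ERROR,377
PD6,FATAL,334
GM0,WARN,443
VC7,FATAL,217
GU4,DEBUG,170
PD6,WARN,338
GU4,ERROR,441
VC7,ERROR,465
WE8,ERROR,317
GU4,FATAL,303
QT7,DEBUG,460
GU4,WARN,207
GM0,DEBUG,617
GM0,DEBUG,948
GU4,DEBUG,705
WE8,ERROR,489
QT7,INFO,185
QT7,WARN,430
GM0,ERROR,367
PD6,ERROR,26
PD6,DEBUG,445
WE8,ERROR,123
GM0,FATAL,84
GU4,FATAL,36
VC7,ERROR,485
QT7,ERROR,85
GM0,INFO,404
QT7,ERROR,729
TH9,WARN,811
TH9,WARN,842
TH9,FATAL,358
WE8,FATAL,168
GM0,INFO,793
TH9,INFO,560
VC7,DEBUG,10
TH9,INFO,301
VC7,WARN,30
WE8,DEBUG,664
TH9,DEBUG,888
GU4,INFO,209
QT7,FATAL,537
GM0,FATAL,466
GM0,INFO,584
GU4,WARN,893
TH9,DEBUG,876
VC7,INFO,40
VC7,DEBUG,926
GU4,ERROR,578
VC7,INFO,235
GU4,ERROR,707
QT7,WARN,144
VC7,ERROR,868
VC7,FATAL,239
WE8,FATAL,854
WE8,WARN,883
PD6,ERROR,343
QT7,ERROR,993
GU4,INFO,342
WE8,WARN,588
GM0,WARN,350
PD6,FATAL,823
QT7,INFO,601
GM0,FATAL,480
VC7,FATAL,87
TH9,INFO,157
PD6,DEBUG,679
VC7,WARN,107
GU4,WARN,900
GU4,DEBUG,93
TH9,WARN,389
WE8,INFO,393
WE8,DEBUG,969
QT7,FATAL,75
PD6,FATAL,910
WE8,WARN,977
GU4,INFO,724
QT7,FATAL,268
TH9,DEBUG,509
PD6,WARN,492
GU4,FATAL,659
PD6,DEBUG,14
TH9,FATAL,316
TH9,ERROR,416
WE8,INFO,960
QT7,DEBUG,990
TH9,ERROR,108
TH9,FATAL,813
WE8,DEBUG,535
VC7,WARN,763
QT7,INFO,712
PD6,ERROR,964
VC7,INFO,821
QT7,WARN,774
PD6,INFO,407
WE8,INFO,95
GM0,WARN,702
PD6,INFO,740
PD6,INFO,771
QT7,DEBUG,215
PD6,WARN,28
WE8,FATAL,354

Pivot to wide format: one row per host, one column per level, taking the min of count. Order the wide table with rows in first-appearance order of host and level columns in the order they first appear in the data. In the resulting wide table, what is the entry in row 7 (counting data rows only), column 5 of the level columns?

185

With rows in first-appearance order of host, row 7 is host=QT7. level columns in first-appearance order: DEBUG, ERROR, FATAL, WARN, INFO; column 5 is INFO.
Long rows with host=QT7, level=INFO: min(185, 601, 712) = 185.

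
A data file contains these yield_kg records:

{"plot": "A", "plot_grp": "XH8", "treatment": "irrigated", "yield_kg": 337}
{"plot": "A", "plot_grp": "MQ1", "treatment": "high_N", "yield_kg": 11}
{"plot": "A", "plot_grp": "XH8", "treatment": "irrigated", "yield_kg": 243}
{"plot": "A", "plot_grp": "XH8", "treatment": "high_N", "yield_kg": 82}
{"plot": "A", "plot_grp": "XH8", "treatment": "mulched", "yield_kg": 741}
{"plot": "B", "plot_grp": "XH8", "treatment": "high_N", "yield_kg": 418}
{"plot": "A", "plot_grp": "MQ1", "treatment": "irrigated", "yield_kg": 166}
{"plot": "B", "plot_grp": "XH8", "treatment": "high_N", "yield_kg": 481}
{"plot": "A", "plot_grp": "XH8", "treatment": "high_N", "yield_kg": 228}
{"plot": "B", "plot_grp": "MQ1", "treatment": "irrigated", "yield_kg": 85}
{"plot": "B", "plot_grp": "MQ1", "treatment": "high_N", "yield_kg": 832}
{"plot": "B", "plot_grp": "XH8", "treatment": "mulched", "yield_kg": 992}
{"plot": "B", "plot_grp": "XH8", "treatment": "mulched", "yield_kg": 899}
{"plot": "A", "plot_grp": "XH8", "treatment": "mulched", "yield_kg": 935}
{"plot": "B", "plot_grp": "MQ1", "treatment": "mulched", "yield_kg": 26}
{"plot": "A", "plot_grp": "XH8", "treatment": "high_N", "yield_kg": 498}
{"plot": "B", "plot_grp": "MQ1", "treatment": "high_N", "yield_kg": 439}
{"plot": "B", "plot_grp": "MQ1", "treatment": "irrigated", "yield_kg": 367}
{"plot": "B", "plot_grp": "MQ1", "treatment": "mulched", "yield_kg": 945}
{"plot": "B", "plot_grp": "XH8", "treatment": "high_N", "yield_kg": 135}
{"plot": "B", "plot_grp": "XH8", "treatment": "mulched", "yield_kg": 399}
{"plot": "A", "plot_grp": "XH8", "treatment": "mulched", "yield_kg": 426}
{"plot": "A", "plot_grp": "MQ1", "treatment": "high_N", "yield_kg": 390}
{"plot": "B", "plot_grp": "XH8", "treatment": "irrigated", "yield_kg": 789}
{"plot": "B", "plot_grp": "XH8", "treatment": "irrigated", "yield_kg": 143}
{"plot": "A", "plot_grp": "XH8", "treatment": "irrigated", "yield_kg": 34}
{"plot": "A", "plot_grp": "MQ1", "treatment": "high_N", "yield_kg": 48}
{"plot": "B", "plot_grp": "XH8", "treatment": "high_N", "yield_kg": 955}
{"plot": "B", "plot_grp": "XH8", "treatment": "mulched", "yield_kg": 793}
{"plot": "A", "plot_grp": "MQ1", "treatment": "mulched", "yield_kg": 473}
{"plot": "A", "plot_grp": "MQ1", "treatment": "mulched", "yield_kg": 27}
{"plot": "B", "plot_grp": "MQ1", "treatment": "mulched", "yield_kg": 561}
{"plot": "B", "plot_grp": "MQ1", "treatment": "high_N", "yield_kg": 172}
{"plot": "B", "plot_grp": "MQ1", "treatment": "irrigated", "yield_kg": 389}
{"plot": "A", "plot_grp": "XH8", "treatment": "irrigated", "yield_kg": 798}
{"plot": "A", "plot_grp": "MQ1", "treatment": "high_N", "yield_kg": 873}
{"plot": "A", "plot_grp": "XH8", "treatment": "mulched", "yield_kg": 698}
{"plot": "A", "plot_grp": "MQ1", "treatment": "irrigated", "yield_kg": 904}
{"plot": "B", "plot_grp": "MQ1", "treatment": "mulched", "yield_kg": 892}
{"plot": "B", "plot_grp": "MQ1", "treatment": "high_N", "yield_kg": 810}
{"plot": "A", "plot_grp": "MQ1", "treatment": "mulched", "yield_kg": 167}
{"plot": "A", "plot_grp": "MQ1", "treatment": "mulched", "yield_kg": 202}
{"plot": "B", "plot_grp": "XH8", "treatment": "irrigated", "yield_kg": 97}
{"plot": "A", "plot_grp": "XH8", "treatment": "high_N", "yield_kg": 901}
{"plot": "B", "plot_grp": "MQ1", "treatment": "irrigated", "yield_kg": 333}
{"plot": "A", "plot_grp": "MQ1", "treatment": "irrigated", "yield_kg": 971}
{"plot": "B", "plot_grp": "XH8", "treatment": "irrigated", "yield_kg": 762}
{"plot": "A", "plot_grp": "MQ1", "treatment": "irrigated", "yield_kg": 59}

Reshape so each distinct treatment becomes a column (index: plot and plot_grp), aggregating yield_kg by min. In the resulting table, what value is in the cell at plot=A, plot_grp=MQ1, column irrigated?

59

Rows with plot=A, plot_grp=MQ1 and treatment=irrigated: yield_kg values are 166, 904, 971, 59.
min(166, 904, 971, 59) = 59.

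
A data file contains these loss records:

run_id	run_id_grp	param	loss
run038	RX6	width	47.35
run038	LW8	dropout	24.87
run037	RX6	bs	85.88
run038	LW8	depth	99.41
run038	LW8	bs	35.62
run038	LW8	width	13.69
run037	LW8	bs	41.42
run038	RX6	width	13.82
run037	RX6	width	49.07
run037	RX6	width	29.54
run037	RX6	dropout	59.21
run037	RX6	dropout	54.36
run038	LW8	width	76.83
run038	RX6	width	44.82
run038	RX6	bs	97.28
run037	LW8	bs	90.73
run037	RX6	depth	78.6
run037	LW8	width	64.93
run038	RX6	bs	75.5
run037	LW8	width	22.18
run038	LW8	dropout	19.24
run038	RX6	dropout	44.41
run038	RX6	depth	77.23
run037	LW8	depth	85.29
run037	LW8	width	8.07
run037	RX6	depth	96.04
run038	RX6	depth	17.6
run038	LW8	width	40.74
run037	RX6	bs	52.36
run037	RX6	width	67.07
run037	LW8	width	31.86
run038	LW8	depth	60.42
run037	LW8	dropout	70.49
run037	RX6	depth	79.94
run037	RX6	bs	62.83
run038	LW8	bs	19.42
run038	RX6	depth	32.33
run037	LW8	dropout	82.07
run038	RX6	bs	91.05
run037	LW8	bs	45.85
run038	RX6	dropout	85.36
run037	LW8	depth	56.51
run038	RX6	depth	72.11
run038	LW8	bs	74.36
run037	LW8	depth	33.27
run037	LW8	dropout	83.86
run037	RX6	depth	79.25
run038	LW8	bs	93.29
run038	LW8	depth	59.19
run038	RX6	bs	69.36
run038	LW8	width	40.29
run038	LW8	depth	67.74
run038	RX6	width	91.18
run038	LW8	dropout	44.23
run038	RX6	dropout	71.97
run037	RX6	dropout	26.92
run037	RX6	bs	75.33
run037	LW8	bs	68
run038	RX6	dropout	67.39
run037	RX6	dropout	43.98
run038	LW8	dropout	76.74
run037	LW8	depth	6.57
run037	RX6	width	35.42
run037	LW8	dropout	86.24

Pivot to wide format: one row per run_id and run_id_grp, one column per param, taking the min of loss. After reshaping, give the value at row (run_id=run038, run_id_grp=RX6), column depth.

17.6

Rows with run_id=run038, run_id_grp=RX6 and param=depth: loss values are 77.23, 17.6, 32.33, 72.11.
min(77.23, 17.6, 32.33, 72.11) = 17.6.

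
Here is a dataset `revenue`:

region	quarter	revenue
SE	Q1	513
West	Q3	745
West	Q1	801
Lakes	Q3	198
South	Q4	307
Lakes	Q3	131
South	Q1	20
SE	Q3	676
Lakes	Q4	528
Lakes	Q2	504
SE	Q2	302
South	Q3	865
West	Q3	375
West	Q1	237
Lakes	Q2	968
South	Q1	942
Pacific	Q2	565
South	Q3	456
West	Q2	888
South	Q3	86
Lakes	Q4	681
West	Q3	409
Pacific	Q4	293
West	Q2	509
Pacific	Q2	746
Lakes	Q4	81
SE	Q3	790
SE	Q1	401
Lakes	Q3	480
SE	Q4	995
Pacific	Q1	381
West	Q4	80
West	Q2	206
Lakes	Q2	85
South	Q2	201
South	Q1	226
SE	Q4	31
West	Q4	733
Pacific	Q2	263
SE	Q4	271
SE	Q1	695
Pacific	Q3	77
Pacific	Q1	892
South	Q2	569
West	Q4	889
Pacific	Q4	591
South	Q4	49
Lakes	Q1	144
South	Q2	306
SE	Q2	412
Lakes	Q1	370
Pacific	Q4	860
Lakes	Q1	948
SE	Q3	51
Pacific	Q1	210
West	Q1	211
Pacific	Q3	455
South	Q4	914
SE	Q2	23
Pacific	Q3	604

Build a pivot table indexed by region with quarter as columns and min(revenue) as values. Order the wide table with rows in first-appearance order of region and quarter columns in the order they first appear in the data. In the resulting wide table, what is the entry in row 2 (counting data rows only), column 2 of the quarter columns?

375

With rows in first-appearance order of region, row 2 is region=West. quarter columns in first-appearance order: Q1, Q3, Q4, Q2; column 2 is Q3.
Long rows with region=West, quarter=Q3: min(745, 375, 409) = 375.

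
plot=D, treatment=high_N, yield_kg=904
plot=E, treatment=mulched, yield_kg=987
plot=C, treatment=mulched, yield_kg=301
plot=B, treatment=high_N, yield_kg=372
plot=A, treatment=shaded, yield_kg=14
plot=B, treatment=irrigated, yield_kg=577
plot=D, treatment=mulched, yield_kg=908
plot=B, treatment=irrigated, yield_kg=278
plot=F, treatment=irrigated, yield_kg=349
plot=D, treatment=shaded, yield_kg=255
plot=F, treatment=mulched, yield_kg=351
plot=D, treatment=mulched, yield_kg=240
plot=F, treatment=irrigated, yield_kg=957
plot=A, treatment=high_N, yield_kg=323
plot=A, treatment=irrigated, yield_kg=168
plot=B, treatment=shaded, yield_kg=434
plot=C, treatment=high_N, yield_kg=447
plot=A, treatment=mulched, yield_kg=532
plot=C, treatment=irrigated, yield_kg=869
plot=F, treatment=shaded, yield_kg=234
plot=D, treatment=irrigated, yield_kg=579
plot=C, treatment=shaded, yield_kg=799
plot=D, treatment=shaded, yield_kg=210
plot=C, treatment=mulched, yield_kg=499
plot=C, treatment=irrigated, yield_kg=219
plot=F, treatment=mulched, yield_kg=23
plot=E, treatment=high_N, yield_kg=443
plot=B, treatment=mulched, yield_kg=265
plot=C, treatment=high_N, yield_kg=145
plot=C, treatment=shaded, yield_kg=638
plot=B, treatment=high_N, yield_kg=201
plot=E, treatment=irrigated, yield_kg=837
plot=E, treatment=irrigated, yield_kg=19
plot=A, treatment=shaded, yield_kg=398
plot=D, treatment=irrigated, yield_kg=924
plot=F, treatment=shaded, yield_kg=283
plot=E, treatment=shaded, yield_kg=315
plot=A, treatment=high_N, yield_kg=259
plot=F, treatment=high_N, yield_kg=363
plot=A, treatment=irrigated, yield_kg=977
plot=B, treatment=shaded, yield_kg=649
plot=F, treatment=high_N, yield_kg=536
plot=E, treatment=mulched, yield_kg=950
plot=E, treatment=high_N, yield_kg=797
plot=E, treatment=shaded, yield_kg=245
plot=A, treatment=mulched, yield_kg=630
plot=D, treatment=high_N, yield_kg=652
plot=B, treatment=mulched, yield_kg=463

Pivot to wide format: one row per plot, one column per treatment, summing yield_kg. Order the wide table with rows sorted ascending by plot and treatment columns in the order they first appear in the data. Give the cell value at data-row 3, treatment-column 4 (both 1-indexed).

With rows sorted ascending by plot, row 3 is plot=C. treatment columns in first-appearance order: high_N, mulched, shaded, irrigated; column 4 is irrigated.
Long rows with plot=C, treatment=irrigated: 869 + 219 = 1088.

1088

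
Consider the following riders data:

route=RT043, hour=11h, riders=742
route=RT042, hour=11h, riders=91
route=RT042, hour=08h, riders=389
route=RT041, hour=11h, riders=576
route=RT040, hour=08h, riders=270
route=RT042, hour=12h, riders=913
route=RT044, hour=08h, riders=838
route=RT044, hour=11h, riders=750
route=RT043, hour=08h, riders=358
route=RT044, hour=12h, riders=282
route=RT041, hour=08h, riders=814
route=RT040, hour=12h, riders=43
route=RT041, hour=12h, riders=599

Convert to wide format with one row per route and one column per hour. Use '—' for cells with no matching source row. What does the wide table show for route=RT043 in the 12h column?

—

No long-format row has route=RT043 and hour=12h, so the cell is —.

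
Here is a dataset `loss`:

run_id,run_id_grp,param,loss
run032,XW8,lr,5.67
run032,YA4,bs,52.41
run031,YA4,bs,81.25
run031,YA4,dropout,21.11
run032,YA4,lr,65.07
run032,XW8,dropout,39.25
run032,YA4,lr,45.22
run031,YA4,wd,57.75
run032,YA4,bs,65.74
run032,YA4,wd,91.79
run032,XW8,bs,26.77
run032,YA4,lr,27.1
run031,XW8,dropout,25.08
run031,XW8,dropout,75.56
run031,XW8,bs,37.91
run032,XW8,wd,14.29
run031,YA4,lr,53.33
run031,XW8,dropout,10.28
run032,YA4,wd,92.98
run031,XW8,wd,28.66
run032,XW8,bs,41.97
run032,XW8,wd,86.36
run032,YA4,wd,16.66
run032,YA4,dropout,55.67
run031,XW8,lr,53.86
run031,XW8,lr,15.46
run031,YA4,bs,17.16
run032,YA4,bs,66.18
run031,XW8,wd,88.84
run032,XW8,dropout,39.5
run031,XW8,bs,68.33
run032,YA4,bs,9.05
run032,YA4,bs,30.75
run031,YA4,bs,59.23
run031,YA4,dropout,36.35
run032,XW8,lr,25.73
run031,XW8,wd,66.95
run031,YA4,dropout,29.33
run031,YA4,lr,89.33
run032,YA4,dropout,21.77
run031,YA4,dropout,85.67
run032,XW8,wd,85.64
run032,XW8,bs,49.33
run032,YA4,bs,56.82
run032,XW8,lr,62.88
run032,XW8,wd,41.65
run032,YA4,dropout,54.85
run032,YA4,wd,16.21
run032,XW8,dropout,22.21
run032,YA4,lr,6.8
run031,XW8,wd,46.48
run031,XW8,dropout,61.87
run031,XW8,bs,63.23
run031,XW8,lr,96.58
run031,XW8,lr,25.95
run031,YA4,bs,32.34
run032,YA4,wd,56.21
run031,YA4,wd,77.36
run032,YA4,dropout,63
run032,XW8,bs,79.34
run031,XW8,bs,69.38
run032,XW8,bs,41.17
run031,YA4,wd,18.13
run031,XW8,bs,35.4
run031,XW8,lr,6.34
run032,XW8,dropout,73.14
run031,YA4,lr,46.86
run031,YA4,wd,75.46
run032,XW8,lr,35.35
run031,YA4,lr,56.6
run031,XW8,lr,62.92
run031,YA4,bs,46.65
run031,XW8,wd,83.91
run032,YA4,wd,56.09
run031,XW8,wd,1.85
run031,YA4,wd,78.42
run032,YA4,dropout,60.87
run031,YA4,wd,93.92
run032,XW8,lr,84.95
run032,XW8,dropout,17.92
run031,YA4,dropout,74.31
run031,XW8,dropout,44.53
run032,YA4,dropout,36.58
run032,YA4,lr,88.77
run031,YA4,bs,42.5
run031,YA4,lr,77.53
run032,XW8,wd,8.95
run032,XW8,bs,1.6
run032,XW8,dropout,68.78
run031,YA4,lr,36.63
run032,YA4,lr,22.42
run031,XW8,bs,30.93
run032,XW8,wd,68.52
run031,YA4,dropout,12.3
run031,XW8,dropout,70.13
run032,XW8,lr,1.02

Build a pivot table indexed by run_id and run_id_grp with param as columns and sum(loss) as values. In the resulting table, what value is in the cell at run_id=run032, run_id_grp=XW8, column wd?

305.41

Rows with run_id=run032, run_id_grp=XW8 and param=wd: loss values are 14.29, 86.36, 85.64, 41.65, 8.95, 68.52.
14.29 + 86.36 + 85.64 + 41.65 + 8.95 + 68.52 = 305.41.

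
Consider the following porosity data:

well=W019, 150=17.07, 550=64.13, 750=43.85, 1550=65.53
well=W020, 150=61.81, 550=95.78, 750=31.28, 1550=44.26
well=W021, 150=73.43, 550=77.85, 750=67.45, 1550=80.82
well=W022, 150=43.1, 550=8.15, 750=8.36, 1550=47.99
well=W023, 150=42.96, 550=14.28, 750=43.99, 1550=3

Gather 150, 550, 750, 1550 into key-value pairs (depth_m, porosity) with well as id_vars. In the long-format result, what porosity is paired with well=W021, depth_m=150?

73.43

Unpivoting turns each (well, wide-column) pair into one long row.
The wide cell at row W021, column 150 holds 73.43, so the long row (W021, 150) has porosity=73.43.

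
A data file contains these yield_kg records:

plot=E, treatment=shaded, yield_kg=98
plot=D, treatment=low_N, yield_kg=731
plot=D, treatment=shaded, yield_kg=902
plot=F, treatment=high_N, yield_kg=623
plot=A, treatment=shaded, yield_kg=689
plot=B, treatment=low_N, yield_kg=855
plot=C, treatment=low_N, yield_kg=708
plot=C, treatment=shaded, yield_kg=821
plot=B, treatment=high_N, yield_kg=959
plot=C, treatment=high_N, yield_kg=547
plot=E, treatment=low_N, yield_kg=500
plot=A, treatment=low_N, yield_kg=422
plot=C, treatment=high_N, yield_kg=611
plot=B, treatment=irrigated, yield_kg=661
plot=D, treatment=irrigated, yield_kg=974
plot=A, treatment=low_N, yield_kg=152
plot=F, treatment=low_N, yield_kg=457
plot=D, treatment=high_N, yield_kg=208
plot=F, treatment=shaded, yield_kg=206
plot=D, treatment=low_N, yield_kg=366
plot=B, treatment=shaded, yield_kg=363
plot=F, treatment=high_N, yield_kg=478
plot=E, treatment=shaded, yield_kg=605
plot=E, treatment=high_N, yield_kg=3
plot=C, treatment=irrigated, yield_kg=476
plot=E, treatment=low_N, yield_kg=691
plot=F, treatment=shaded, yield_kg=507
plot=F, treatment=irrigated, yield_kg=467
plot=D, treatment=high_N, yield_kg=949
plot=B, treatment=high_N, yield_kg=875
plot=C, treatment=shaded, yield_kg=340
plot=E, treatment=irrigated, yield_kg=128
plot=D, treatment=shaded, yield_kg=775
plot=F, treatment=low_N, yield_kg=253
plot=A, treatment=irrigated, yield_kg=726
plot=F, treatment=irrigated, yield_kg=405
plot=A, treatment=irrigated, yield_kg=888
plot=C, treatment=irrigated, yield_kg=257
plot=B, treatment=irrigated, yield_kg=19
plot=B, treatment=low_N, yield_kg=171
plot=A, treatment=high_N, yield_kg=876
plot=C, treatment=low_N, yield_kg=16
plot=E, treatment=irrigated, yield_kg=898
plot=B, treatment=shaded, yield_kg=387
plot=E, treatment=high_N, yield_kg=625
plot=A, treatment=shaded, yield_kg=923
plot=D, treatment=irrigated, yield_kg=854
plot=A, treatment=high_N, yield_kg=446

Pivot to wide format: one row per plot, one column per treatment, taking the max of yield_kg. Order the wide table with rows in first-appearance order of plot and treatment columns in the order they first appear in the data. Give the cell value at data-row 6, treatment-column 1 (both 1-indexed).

821

With rows in first-appearance order of plot, row 6 is plot=C. treatment columns in first-appearance order: shaded, low_N, high_N, irrigated; column 1 is shaded.
Long rows with plot=C, treatment=shaded: max(821, 340) = 821.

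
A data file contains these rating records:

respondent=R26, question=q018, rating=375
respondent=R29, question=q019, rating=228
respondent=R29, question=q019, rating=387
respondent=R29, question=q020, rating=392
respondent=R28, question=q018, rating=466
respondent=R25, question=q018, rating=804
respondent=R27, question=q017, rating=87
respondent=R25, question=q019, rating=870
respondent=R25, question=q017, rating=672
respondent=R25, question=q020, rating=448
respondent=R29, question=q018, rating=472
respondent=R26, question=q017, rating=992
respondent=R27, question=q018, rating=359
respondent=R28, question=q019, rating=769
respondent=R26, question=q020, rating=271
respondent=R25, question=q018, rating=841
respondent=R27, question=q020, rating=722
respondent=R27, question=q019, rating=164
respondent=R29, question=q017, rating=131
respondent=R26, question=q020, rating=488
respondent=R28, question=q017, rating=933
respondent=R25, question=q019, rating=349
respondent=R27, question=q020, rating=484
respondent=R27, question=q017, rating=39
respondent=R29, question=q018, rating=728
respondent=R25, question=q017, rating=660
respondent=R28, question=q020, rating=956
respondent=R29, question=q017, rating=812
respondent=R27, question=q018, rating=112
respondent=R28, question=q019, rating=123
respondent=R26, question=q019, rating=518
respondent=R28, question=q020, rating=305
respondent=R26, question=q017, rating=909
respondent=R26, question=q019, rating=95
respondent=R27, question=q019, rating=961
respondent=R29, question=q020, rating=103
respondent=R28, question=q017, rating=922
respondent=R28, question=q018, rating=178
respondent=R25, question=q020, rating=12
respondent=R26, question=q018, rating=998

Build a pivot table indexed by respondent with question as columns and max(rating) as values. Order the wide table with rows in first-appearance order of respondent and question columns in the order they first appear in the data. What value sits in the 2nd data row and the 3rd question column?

392

With rows in first-appearance order of respondent, row 2 is respondent=R29. question columns in first-appearance order: q018, q019, q020, q017; column 3 is q020.
Long rows with respondent=R29, question=q020: max(392, 103) = 392.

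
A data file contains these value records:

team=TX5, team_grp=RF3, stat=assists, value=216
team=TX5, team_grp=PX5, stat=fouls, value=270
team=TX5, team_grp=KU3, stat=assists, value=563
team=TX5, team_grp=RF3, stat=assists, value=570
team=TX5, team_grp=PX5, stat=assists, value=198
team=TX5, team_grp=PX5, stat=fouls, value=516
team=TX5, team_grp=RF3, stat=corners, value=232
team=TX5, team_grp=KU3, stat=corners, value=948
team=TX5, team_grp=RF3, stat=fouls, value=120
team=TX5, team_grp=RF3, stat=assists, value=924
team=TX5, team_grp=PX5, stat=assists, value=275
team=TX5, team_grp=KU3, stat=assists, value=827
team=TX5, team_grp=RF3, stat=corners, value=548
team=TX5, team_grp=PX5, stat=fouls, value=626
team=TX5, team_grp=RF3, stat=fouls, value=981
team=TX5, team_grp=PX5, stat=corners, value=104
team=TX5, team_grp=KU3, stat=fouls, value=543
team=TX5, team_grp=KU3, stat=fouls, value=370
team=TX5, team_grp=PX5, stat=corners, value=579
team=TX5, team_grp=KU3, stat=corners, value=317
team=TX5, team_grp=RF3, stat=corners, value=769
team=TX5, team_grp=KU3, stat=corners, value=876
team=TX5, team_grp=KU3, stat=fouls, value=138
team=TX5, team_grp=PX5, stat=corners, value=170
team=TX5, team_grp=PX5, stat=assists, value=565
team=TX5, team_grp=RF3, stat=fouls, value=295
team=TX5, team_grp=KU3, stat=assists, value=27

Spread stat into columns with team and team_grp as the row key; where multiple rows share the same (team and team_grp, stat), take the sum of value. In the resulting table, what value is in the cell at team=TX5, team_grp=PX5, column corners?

853

Rows with team=TX5, team_grp=PX5 and stat=corners: value values are 104, 579, 170.
104 + 579 + 170 = 853.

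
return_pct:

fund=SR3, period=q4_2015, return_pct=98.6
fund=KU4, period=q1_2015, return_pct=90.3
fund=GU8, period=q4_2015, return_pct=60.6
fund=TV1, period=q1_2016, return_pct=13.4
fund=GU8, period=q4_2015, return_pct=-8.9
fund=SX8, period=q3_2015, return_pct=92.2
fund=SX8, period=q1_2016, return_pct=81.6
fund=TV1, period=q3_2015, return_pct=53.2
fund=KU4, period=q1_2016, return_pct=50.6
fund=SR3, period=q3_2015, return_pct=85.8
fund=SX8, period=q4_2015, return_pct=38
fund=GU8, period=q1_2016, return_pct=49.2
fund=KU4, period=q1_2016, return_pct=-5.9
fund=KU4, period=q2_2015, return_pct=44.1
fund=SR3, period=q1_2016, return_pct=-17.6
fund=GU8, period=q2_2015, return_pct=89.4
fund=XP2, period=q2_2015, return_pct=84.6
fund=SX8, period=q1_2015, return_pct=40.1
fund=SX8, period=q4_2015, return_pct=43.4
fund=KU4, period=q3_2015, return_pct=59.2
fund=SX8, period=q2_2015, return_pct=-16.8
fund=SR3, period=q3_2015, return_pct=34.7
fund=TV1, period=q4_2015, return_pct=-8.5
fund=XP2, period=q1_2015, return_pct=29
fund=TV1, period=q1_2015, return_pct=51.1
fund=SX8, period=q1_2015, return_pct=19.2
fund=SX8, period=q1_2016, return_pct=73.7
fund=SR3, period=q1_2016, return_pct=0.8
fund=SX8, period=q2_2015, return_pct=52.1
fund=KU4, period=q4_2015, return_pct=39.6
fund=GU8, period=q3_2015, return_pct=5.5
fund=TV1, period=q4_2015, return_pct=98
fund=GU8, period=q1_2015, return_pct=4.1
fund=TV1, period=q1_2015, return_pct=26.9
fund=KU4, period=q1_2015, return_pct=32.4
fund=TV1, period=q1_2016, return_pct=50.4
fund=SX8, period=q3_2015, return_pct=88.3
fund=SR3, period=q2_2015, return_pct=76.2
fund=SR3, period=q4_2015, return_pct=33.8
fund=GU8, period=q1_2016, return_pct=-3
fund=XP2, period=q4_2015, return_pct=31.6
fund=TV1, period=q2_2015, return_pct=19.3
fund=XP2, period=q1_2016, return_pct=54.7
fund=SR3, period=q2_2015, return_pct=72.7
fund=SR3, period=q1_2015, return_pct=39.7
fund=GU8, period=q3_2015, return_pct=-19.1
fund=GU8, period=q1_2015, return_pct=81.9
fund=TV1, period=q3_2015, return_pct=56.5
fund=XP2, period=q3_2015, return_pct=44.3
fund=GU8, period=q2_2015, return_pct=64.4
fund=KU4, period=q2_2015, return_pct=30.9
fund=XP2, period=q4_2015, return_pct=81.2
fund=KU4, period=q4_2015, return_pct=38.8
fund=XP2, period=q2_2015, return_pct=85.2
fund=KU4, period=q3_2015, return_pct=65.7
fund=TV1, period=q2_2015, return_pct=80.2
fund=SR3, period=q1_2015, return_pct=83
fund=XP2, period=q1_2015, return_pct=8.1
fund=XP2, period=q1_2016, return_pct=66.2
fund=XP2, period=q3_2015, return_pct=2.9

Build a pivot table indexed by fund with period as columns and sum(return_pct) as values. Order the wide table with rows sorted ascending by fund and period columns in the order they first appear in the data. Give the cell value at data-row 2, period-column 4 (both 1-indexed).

124.9

With rows sorted ascending by fund, row 2 is fund=KU4. period columns in first-appearance order: q4_2015, q1_2015, q1_2016, q3_2015, q2_2015; column 4 is q3_2015.
Long rows with fund=KU4, period=q3_2015: 59.2 + 65.7 = 124.9.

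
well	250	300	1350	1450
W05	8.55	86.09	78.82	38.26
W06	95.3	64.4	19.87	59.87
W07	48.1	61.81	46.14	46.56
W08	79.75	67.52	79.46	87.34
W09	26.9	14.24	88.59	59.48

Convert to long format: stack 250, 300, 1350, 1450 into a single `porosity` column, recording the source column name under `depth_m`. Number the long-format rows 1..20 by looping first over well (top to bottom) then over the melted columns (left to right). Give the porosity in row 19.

20 rows total (5 × 4). Row 19: index ⌊(19-1)/4⌋ = 4 into well → W09; (19-1) mod 4 = 2 into the melted columns → 1350.
So row 19 is (W09, 1350, 88.59); porosity = 88.59.

88.59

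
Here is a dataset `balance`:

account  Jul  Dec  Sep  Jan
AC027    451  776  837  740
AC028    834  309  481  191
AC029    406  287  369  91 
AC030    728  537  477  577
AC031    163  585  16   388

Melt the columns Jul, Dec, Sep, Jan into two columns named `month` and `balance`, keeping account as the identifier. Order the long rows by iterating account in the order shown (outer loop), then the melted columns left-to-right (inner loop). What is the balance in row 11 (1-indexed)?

20 rows total (5 × 4). Row 11: index ⌊(11-1)/4⌋ = 2 into account → AC029; (11-1) mod 4 = 2 into the melted columns → Sep.
So row 11 is (AC029, Sep, 369); balance = 369.

369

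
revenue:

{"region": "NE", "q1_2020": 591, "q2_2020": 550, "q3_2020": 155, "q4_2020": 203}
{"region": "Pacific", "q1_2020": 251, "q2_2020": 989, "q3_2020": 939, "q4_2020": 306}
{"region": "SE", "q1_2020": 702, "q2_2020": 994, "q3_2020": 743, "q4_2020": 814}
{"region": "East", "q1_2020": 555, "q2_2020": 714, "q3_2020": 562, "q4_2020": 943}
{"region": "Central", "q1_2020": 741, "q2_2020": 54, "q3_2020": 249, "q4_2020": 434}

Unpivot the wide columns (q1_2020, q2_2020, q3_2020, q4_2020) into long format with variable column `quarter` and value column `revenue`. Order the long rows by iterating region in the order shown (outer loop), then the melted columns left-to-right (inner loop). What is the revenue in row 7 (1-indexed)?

20 rows total (5 × 4). Row 7: index ⌊(7-1)/4⌋ = 1 into region → Pacific; (7-1) mod 4 = 2 into the melted columns → q3_2020.
So row 7 is (Pacific, q3_2020, 939); revenue = 939.

939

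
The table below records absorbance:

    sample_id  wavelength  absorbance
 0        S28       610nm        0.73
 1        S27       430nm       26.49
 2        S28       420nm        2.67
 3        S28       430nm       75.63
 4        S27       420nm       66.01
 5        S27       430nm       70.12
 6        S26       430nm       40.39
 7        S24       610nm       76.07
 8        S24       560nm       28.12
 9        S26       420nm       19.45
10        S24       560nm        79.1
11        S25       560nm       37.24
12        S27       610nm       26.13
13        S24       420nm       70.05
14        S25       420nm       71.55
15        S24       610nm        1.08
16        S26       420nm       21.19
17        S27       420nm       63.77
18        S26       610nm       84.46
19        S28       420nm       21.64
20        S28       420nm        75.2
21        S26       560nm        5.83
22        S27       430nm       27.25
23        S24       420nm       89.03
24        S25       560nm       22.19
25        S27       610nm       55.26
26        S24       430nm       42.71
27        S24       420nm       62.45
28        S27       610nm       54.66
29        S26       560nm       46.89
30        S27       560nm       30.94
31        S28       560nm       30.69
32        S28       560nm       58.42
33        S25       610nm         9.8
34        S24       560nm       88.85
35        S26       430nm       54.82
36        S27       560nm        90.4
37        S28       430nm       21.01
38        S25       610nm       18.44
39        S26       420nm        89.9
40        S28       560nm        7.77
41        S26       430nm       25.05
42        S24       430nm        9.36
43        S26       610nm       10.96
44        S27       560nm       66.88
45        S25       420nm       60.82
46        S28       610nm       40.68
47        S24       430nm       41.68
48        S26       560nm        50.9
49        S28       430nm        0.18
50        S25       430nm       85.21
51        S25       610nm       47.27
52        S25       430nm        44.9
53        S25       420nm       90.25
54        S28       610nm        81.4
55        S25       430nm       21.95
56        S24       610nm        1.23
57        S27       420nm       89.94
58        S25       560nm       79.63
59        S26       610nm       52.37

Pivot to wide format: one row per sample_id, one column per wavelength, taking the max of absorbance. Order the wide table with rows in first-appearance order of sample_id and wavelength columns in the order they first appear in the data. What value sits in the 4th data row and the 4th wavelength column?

88.85

With rows in first-appearance order of sample_id, row 4 is sample_id=S24. wavelength columns in first-appearance order: 610nm, 430nm, 420nm, 560nm; column 4 is 560nm.
Long rows with sample_id=S24, wavelength=560nm: max(28.12, 79.1, 88.85) = 88.85.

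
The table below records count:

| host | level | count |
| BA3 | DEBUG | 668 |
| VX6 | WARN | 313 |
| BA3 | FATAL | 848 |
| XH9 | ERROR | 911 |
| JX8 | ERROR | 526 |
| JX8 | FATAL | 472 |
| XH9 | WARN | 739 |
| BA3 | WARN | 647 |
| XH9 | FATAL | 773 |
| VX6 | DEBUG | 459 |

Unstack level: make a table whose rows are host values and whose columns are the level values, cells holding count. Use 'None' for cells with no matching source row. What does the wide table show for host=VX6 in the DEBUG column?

The long row with host=VX6, level=DEBUG has count=459.

459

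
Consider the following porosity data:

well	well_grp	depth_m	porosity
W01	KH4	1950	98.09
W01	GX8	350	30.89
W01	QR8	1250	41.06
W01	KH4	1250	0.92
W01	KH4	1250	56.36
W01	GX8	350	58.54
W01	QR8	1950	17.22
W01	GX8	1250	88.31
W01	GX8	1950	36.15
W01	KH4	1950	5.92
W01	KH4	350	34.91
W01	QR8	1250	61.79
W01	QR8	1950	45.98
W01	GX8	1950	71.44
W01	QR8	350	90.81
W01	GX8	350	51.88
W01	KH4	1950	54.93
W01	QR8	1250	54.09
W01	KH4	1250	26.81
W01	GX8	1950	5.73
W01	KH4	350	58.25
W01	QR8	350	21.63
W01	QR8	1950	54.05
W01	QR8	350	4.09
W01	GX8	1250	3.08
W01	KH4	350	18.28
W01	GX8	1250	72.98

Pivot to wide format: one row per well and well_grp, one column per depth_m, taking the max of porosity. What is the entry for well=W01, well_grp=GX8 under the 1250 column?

Rows with well=W01, well_grp=GX8 and depth_m=1250: porosity values are 88.31, 3.08, 72.98.
max(88.31, 3.08, 72.98) = 88.31.

88.31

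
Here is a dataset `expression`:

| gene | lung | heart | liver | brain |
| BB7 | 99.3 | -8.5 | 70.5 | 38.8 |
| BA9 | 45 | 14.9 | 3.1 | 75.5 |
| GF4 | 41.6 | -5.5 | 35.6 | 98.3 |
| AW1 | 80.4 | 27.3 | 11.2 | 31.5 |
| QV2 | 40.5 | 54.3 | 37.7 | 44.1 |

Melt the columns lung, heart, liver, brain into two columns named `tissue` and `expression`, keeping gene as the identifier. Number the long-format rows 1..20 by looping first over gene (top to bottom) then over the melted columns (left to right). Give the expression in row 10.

20 rows total (5 × 4). Row 10: index ⌊(10-1)/4⌋ = 2 into gene → GF4; (10-1) mod 4 = 1 into the melted columns → heart.
So row 10 is (GF4, heart, -5.5); expression = -5.5.

-5.5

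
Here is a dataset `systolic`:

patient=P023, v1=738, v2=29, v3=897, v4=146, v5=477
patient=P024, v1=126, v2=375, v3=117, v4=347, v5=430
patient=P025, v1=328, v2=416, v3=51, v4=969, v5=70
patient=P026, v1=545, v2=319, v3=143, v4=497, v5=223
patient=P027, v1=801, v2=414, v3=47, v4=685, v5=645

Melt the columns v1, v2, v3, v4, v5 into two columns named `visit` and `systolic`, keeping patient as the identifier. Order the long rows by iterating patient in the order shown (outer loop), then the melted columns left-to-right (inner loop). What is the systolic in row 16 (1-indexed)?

545

25 rows total (5 × 5). Row 16: index ⌊(16-1)/5⌋ = 3 into patient → P026; (16-1) mod 5 = 0 into the melted columns → v1.
So row 16 is (P026, v1, 545); systolic = 545.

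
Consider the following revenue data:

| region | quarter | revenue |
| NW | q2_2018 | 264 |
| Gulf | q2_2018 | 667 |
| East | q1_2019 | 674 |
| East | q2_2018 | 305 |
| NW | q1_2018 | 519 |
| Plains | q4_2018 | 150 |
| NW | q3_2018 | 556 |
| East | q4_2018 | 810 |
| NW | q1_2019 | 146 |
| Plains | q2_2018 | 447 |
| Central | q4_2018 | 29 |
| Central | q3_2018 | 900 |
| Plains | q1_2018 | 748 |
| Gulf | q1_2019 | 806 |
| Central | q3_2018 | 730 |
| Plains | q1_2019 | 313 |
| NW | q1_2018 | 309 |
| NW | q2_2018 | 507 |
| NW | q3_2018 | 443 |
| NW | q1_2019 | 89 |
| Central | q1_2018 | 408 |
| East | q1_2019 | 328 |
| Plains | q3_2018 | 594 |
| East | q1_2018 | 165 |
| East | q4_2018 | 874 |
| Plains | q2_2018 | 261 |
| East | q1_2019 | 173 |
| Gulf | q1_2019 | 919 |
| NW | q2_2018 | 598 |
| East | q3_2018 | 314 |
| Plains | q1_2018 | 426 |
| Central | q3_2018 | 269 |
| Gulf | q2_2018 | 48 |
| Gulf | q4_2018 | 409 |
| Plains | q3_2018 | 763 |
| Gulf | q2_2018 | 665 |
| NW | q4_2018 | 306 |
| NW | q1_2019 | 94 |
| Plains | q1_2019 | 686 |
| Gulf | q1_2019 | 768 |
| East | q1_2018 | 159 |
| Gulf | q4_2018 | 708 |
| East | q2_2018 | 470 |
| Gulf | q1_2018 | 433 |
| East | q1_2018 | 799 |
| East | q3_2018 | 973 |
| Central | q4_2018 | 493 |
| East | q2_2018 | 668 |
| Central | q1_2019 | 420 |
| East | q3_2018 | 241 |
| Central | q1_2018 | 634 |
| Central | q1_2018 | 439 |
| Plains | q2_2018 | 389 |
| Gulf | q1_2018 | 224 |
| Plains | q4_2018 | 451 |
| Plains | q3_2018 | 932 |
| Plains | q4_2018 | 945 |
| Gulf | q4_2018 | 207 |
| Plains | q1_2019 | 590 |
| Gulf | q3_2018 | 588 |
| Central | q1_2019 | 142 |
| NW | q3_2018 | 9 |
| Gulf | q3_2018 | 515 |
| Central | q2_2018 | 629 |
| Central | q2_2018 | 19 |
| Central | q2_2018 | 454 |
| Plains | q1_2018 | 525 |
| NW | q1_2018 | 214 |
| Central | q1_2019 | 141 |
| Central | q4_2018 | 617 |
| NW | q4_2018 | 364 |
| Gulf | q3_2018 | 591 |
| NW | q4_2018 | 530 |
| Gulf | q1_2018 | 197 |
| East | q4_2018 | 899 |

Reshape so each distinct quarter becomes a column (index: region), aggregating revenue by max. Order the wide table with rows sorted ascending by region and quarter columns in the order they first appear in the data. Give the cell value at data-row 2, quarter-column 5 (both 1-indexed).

With rows sorted ascending by region, row 2 is region=East. quarter columns in first-appearance order: q2_2018, q1_2019, q1_2018, q4_2018, q3_2018; column 5 is q3_2018.
Long rows with region=East, quarter=q3_2018: max(314, 973, 241) = 973.

973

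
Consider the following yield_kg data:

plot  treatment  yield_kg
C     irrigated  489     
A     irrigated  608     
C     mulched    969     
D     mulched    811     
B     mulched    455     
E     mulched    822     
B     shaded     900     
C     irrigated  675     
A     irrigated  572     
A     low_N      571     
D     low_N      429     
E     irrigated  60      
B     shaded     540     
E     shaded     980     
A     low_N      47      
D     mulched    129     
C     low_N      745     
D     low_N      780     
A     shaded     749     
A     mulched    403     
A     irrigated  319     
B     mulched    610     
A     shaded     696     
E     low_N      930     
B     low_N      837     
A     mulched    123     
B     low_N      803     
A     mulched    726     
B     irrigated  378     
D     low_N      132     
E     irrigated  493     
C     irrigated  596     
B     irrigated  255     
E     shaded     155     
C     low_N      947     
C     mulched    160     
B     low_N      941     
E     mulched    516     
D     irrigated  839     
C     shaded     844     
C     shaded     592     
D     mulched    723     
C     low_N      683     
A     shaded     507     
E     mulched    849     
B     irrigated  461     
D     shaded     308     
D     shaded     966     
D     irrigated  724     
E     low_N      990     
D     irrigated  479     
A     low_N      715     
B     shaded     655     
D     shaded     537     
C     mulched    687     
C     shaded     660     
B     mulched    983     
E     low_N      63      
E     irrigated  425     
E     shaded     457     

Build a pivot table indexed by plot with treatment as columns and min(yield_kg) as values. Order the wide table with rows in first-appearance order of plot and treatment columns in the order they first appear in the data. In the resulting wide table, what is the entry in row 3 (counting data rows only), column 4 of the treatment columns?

With rows in first-appearance order of plot, row 3 is plot=D. treatment columns in first-appearance order: irrigated, mulched, shaded, low_N; column 4 is low_N.
Long rows with plot=D, treatment=low_N: min(429, 780, 132) = 132.

132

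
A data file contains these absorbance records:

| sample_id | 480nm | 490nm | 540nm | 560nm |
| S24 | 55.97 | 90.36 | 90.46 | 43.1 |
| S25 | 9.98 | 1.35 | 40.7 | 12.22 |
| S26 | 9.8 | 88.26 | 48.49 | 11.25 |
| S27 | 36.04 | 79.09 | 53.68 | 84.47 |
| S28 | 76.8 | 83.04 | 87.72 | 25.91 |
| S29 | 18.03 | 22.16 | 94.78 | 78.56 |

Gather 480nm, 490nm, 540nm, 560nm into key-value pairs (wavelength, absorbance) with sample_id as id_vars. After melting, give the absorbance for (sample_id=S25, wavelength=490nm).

1.35

Unpivoting turns each (sample_id, wide-column) pair into one long row.
The wide cell at row S25, column 490nm holds 1.35, so the long row (S25, 490nm) has absorbance=1.35.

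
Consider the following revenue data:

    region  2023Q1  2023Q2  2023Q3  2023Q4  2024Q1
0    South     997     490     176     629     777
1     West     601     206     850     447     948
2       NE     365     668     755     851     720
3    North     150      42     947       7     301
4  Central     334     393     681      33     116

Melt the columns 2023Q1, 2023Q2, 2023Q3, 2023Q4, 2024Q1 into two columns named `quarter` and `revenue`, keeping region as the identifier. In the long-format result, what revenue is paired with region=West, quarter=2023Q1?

601

Unpivoting turns each (region, wide-column) pair into one long row.
The wide cell at row West, column 2023Q1 holds 601, so the long row (West, 2023Q1) has revenue=601.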